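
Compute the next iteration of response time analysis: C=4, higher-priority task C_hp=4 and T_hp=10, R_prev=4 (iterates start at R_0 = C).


R_next = C + ceil(R_prev / T_hp) * C_hp
ceil(4 / 10) = ceil(0.4) = 1
Interference = 1 * 4 = 4
R_next = 4 + 4 = 8

8


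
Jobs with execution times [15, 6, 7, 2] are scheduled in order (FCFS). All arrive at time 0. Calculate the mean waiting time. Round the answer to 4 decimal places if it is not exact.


FCFS order (as given): [15, 6, 7, 2]
Waiting times:
  Job 1: wait = 0
  Job 2: wait = 15
  Job 3: wait = 21
  Job 4: wait = 28
Sum of waiting times = 64
Average waiting time = 64/4 = 16.0

16.0


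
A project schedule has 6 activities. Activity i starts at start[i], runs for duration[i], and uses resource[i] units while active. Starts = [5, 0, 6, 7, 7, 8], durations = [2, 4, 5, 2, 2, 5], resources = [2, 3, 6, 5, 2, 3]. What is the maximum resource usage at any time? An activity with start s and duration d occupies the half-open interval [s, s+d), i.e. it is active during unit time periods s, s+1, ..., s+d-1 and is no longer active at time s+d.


Each activity i is active on [start_i, start_i + duration_i).
Compute total resource usage per time slot:
  t=0: active resources = [3], total = 3
  t=1: active resources = [3], total = 3
  t=2: active resources = [3], total = 3
  t=3: active resources = [3], total = 3
  t=4: active resources = [], total = 0
  t=5: active resources = [2], total = 2
  t=6: active resources = [2, 6], total = 8
  t=7: active resources = [6, 5, 2], total = 13
  t=8: active resources = [6, 5, 2, 3], total = 16
  t=9: active resources = [6, 3], total = 9
  t=10: active resources = [6, 3], total = 9
  t=11: active resources = [3], total = 3
  t=12: active resources = [3], total = 3
Peak resource demand = 16

16


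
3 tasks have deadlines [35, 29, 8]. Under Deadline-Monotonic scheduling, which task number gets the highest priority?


Sort tasks by relative deadline (ascending):
  Task 3: deadline = 8
  Task 2: deadline = 29
  Task 1: deadline = 35
Priority order (highest first): [3, 2, 1]
Highest priority task = 3

3


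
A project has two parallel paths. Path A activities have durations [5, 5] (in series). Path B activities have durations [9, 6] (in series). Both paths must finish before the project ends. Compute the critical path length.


Path A total = 5 + 5 = 10
Path B total = 9 + 6 = 15
Critical path = longest path = max(10, 15) = 15

15


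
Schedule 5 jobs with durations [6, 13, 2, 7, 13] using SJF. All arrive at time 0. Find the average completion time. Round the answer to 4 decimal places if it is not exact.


SJF order (ascending): [2, 6, 7, 13, 13]
Completion times:
  Job 1: burst=2, C=2
  Job 2: burst=6, C=8
  Job 3: burst=7, C=15
  Job 4: burst=13, C=28
  Job 5: burst=13, C=41
Average completion = 94/5 = 18.8

18.8


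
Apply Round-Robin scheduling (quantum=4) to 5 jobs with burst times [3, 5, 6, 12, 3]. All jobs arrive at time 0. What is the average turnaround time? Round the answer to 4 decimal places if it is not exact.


Time quantum = 4
Execution trace:
  J1 runs 3 units, time = 3
  J2 runs 4 units, time = 7
  J3 runs 4 units, time = 11
  J4 runs 4 units, time = 15
  J5 runs 3 units, time = 18
  J2 runs 1 units, time = 19
  J3 runs 2 units, time = 21
  J4 runs 4 units, time = 25
  J4 runs 4 units, time = 29
Finish times: [3, 19, 21, 29, 18]
Average turnaround = 90/5 = 18.0

18.0


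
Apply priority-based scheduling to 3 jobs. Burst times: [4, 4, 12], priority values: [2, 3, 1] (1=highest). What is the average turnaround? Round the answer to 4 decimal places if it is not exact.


Sort by priority (ascending = highest first):
Order: [(1, 12), (2, 4), (3, 4)]
Completion times:
  Priority 1, burst=12, C=12
  Priority 2, burst=4, C=16
  Priority 3, burst=4, C=20
Average turnaround = 48/3 = 16.0

16.0


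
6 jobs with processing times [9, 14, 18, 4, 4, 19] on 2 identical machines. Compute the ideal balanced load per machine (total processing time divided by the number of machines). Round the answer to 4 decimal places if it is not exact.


Total processing time = 9 + 14 + 18 + 4 + 4 + 19 = 68
Number of machines = 2
Ideal balanced load = 68 / 2 = 34.0

34.0


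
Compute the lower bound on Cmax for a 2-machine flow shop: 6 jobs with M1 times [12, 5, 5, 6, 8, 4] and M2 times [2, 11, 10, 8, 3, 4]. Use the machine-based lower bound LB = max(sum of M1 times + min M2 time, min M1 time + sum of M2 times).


LB1 = sum(M1 times) + min(M2 times) = 40 + 2 = 42
LB2 = min(M1 times) + sum(M2 times) = 4 + 38 = 42
Lower bound = max(LB1, LB2) = max(42, 42) = 42

42


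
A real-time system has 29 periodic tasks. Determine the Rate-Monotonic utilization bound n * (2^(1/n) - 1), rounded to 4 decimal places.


Compute 2^(1/29) = 1.0241895602
Subtract 1: 1.0241895602 - 1 = 0.0241895602
Multiply by n: 29 * 0.0241895602 = 0.7014972458
Round to 4 dp: 0.7015

0.7015


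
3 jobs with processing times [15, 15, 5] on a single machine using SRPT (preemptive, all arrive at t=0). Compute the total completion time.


Since all jobs arrive at t=0, SRPT equals SPT ordering.
SPT order: [5, 15, 15]
Completion times:
  Job 1: p=5, C=5
  Job 2: p=15, C=20
  Job 3: p=15, C=35
Total completion time = 5 + 20 + 35 = 60

60


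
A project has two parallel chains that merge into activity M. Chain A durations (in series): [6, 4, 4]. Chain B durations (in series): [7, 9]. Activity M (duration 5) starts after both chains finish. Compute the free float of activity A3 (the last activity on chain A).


ES(A3) = sum of predecessors on chain A = 10
EF(A3) = ES + duration = 10 + 4 = 14
Successor of A3 is M. ES(M) = max(sum(A), sum(B)) = max(14, 16) = 16
Free float = ES(successor) - EF(current) = 16 - 14 = 2

2


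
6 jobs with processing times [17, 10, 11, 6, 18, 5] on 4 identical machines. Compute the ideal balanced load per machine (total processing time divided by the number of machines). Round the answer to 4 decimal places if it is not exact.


Total processing time = 17 + 10 + 11 + 6 + 18 + 5 = 67
Number of machines = 4
Ideal balanced load = 67 / 4 = 16.75

16.75


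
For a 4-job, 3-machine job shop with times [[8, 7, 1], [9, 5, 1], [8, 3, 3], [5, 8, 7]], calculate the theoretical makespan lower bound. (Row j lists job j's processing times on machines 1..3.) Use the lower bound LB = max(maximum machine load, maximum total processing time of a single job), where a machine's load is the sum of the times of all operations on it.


Machine loads:
  Machine 1: 8 + 9 + 8 + 5 = 30
  Machine 2: 7 + 5 + 3 + 8 = 23
  Machine 3: 1 + 1 + 3 + 7 = 12
Max machine load = 30
Job totals:
  Job 1: 16
  Job 2: 15
  Job 3: 14
  Job 4: 20
Max job total = 20
Lower bound = max(30, 20) = 30

30


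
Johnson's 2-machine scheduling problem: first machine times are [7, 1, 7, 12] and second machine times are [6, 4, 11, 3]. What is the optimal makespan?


Apply Johnson's rule:
  Group 1 (a <= b): [(2, 1, 4), (3, 7, 11)]
  Group 2 (a > b): [(1, 7, 6), (4, 12, 3)]
Optimal job order: [2, 3, 1, 4]
Schedule:
  Job 2: M1 done at 1, M2 done at 5
  Job 3: M1 done at 8, M2 done at 19
  Job 1: M1 done at 15, M2 done at 25
  Job 4: M1 done at 27, M2 done at 30
Makespan = 30

30


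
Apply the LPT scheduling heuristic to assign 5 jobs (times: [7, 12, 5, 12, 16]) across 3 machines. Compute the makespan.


Sort jobs in decreasing order (LPT): [16, 12, 12, 7, 5]
Assign each job to the least loaded machine:
  Machine 1: jobs [16], load = 16
  Machine 2: jobs [12, 7], load = 19
  Machine 3: jobs [12, 5], load = 17
Makespan = max load = 19

19


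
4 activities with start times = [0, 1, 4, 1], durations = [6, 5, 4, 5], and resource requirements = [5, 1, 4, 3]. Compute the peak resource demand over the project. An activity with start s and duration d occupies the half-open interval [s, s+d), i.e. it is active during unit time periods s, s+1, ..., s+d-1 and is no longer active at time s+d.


Each activity i is active on [start_i, start_i + duration_i).
Compute total resource usage per time slot:
  t=0: active resources = [5], total = 5
  t=1: active resources = [5, 1, 3], total = 9
  t=2: active resources = [5, 1, 3], total = 9
  t=3: active resources = [5, 1, 3], total = 9
  t=4: active resources = [5, 1, 4, 3], total = 13
  t=5: active resources = [5, 1, 4, 3], total = 13
  t=6: active resources = [4], total = 4
  t=7: active resources = [4], total = 4
Peak resource demand = 13

13


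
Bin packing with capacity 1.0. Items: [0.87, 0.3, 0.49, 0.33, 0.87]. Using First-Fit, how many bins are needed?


Place items sequentially using First-Fit:
  Item 0.87 -> new Bin 1
  Item 0.3 -> new Bin 2
  Item 0.49 -> Bin 2 (now 0.79)
  Item 0.33 -> new Bin 3
  Item 0.87 -> new Bin 4
Total bins used = 4

4


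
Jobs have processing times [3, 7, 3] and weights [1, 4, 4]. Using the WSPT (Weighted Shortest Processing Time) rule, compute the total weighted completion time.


Compute p/w ratios and sort ascending (WSPT): [(3, 4), (7, 4), (3, 1)]
Compute weighted completion times:
  Job (p=3,w=4): C=3, w*C=4*3=12
  Job (p=7,w=4): C=10, w*C=4*10=40
  Job (p=3,w=1): C=13, w*C=1*13=13
Total weighted completion time = 65

65


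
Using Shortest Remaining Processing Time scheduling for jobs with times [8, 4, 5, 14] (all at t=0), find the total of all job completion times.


Since all jobs arrive at t=0, SRPT equals SPT ordering.
SPT order: [4, 5, 8, 14]
Completion times:
  Job 1: p=4, C=4
  Job 2: p=5, C=9
  Job 3: p=8, C=17
  Job 4: p=14, C=31
Total completion time = 4 + 9 + 17 + 31 = 61

61


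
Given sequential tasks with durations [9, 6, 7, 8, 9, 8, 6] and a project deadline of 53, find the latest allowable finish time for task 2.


LF(activity 2) = deadline - sum of successor durations
Successors: activities 3 through 7 with durations [7, 8, 9, 8, 6]
Sum of successor durations = 38
LF = 53 - 38 = 15

15


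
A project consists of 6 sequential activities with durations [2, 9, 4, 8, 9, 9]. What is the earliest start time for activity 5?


Activity 5 starts after activities 1 through 4 complete.
Predecessor durations: [2, 9, 4, 8]
ES = 2 + 9 + 4 + 8 = 23

23


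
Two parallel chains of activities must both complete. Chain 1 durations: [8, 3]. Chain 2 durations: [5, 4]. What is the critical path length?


Path A total = 8 + 3 = 11
Path B total = 5 + 4 = 9
Critical path = longest path = max(11, 9) = 11

11


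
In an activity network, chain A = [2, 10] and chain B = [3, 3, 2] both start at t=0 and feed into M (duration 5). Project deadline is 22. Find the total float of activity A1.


Forward pass: ES(A1) = sum of predecessors on chain A = 0
EF = ES + duration = 0 + 2 = 2
Backward pass: LF(M) = deadline = 22; LS(M) = 22 - 5 = 17
LF(A1) = LS(M) - sum(successors on chain A) = 17 - 10 = 7
LS = LF - duration = 7 - 2 = 5
Total float = LS - ES = 5 - 0 = 5

5


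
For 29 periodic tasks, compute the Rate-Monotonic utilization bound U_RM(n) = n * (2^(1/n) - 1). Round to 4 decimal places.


Compute 2^(1/29) = 1.0241895602
Subtract 1: 1.0241895602 - 1 = 0.0241895602
Multiply by n: 29 * 0.0241895602 = 0.7014972458
Round to 4 dp: 0.7015

0.7015


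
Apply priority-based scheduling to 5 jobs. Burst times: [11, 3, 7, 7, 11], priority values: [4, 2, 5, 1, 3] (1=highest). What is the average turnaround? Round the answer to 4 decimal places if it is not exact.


Sort by priority (ascending = highest first):
Order: [(1, 7), (2, 3), (3, 11), (4, 11), (5, 7)]
Completion times:
  Priority 1, burst=7, C=7
  Priority 2, burst=3, C=10
  Priority 3, burst=11, C=21
  Priority 4, burst=11, C=32
  Priority 5, burst=7, C=39
Average turnaround = 109/5 = 21.8

21.8


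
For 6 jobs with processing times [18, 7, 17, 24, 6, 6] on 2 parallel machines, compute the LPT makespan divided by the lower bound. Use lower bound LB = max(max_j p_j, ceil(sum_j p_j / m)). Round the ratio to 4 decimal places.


LPT order: [24, 18, 17, 7, 6, 6]
Machine loads after assignment: [37, 41]
LPT makespan = 41
Lower bound = max(max_job, ceil(total/2)) = max(24, 39) = 39
Ratio = 41 / 39 = 1.0513

1.0513


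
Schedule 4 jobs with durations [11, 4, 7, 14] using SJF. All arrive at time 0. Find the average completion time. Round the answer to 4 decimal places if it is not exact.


SJF order (ascending): [4, 7, 11, 14]
Completion times:
  Job 1: burst=4, C=4
  Job 2: burst=7, C=11
  Job 3: burst=11, C=22
  Job 4: burst=14, C=36
Average completion = 73/4 = 18.25

18.25


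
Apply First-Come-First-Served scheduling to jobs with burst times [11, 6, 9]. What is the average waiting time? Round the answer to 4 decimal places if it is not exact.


FCFS order (as given): [11, 6, 9]
Waiting times:
  Job 1: wait = 0
  Job 2: wait = 11
  Job 3: wait = 17
Sum of waiting times = 28
Average waiting time = 28/3 = 9.3333

9.3333


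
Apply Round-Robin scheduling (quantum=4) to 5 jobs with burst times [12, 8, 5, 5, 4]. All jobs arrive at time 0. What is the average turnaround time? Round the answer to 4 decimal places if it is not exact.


Time quantum = 4
Execution trace:
  J1 runs 4 units, time = 4
  J2 runs 4 units, time = 8
  J3 runs 4 units, time = 12
  J4 runs 4 units, time = 16
  J5 runs 4 units, time = 20
  J1 runs 4 units, time = 24
  J2 runs 4 units, time = 28
  J3 runs 1 units, time = 29
  J4 runs 1 units, time = 30
  J1 runs 4 units, time = 34
Finish times: [34, 28, 29, 30, 20]
Average turnaround = 141/5 = 28.2

28.2


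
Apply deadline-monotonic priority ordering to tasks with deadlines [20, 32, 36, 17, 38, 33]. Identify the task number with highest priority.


Sort tasks by relative deadline (ascending):
  Task 4: deadline = 17
  Task 1: deadline = 20
  Task 2: deadline = 32
  Task 6: deadline = 33
  Task 3: deadline = 36
  Task 5: deadline = 38
Priority order (highest first): [4, 1, 2, 6, 3, 5]
Highest priority task = 4

4


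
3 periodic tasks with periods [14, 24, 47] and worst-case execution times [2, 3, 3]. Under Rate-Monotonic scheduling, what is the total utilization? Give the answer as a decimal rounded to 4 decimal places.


Compute individual utilizations (exact fractions):
  Task 1: C/T = 2/14 = 1/7 (approx. 0.1429)
  Task 2: C/T = 3/24 = 1/8 (approx. 0.125)
  Task 3: C/T = 3/47 (approx. 0.0638)
Total utilization U = 1/7 + 1/8 + 3/47 = 873/2632
Rounded to 4 decimal places: U = 0.3317
RM (Liu & Layland) bound for 3 tasks = 0.779763; compare with U = 873/2632 (approx. 0.331687)
U <= bound, so schedulable by RM sufficient condition.

0.3317


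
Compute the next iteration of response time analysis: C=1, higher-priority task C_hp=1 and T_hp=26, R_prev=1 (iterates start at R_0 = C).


R_next = C + ceil(R_prev / T_hp) * C_hp
ceil(1 / 26) = ceil(0.0385) = 1
Interference = 1 * 1 = 1
R_next = 1 + 1 = 2

2


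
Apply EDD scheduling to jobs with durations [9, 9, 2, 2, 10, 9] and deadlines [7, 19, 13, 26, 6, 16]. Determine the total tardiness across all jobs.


Sort by due date (EDD order): [(10, 6), (9, 7), (2, 13), (9, 16), (9, 19), (2, 26)]
Compute completion times and tardiness:
  Job 1: p=10, d=6, C=10, tardiness=max(0,10-6)=4
  Job 2: p=9, d=7, C=19, tardiness=max(0,19-7)=12
  Job 3: p=2, d=13, C=21, tardiness=max(0,21-13)=8
  Job 4: p=9, d=16, C=30, tardiness=max(0,30-16)=14
  Job 5: p=9, d=19, C=39, tardiness=max(0,39-19)=20
  Job 6: p=2, d=26, C=41, tardiness=max(0,41-26)=15
Total tardiness = 73

73


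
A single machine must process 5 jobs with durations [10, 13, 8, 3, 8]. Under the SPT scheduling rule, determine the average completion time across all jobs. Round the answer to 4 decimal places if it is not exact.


Sort jobs by processing time (SPT order): [3, 8, 8, 10, 13]
Compute completion times sequentially:
  Job 1: processing = 3, completes at 3
  Job 2: processing = 8, completes at 11
  Job 3: processing = 8, completes at 19
  Job 4: processing = 10, completes at 29
  Job 5: processing = 13, completes at 42
Sum of completion times = 104
Average completion time = 104/5 = 20.8

20.8


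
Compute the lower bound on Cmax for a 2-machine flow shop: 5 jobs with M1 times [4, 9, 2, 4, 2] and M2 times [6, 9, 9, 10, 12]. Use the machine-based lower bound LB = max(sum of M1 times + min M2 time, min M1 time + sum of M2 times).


LB1 = sum(M1 times) + min(M2 times) = 21 + 6 = 27
LB2 = min(M1 times) + sum(M2 times) = 2 + 46 = 48
Lower bound = max(LB1, LB2) = max(27, 48) = 48

48


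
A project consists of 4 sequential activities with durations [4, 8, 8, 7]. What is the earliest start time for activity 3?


Activity 3 starts after activities 1 through 2 complete.
Predecessor durations: [4, 8]
ES = 4 + 8 = 12

12


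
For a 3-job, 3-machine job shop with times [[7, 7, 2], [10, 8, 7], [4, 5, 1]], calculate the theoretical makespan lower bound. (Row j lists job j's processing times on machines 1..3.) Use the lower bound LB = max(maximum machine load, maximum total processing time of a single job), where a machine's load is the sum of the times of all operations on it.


Machine loads:
  Machine 1: 7 + 10 + 4 = 21
  Machine 2: 7 + 8 + 5 = 20
  Machine 3: 2 + 7 + 1 = 10
Max machine load = 21
Job totals:
  Job 1: 16
  Job 2: 25
  Job 3: 10
Max job total = 25
Lower bound = max(21, 25) = 25

25


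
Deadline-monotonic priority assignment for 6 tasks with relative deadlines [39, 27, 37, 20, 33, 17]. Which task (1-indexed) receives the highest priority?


Sort tasks by relative deadline (ascending):
  Task 6: deadline = 17
  Task 4: deadline = 20
  Task 2: deadline = 27
  Task 5: deadline = 33
  Task 3: deadline = 37
  Task 1: deadline = 39
Priority order (highest first): [6, 4, 2, 5, 3, 1]
Highest priority task = 6

6


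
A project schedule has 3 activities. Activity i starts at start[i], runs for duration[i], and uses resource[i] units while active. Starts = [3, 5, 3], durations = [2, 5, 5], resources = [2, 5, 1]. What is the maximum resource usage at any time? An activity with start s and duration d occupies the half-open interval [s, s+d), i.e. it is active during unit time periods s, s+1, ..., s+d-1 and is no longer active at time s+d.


Each activity i is active on [start_i, start_i + duration_i).
Compute total resource usage per time slot:
  t=0: active resources = [], total = 0
  t=1: active resources = [], total = 0
  t=2: active resources = [], total = 0
  t=3: active resources = [2, 1], total = 3
  t=4: active resources = [2, 1], total = 3
  t=5: active resources = [5, 1], total = 6
  t=6: active resources = [5, 1], total = 6
  t=7: active resources = [5, 1], total = 6
  t=8: active resources = [5], total = 5
  t=9: active resources = [5], total = 5
Peak resource demand = 6

6


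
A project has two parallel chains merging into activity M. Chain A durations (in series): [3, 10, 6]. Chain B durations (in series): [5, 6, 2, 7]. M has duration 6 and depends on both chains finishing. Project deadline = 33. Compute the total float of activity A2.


Forward pass: ES(A2) = sum of predecessors on chain A = 3
EF = ES + duration = 3 + 10 = 13
Backward pass: LF(M) = deadline = 33; LS(M) = 33 - 6 = 27
LF(A2) = LS(M) - sum(successors on chain A) = 27 - 6 = 21
LS = LF - duration = 21 - 10 = 11
Total float = LS - ES = 11 - 3 = 8

8


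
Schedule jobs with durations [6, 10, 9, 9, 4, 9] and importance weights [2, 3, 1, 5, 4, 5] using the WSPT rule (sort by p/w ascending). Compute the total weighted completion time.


Compute p/w ratios and sort ascending (WSPT): [(4, 4), (9, 5), (9, 5), (6, 2), (10, 3), (9, 1)]
Compute weighted completion times:
  Job (p=4,w=4): C=4, w*C=4*4=16
  Job (p=9,w=5): C=13, w*C=5*13=65
  Job (p=9,w=5): C=22, w*C=5*22=110
  Job (p=6,w=2): C=28, w*C=2*28=56
  Job (p=10,w=3): C=38, w*C=3*38=114
  Job (p=9,w=1): C=47, w*C=1*47=47
Total weighted completion time = 408

408


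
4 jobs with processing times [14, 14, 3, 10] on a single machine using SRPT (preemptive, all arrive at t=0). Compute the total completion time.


Since all jobs arrive at t=0, SRPT equals SPT ordering.
SPT order: [3, 10, 14, 14]
Completion times:
  Job 1: p=3, C=3
  Job 2: p=10, C=13
  Job 3: p=14, C=27
  Job 4: p=14, C=41
Total completion time = 3 + 13 + 27 + 41 = 84

84


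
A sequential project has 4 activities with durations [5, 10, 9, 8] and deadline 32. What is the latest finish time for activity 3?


LF(activity 3) = deadline - sum of successor durations
Successors: activities 4 through 4 with durations [8]
Sum of successor durations = 8
LF = 32 - 8 = 24

24


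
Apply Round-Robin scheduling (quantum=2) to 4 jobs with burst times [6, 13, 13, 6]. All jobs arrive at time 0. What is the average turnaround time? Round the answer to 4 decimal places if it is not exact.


Time quantum = 2
Execution trace:
  J1 runs 2 units, time = 2
  J2 runs 2 units, time = 4
  J3 runs 2 units, time = 6
  J4 runs 2 units, time = 8
  J1 runs 2 units, time = 10
  J2 runs 2 units, time = 12
  J3 runs 2 units, time = 14
  J4 runs 2 units, time = 16
  J1 runs 2 units, time = 18
  J2 runs 2 units, time = 20
  J3 runs 2 units, time = 22
  J4 runs 2 units, time = 24
  J2 runs 2 units, time = 26
  J3 runs 2 units, time = 28
  J2 runs 2 units, time = 30
  J3 runs 2 units, time = 32
  J2 runs 2 units, time = 34
  J3 runs 2 units, time = 36
  J2 runs 1 units, time = 37
  J3 runs 1 units, time = 38
Finish times: [18, 37, 38, 24]
Average turnaround = 117/4 = 29.25

29.25


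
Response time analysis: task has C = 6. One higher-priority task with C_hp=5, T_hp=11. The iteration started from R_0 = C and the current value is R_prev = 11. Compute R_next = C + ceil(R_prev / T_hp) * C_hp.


R_next = C + ceil(R_prev / T_hp) * C_hp
ceil(11 / 11) = ceil(1.0) = 1
Interference = 1 * 5 = 5
R_next = 6 + 5 = 11
R_next = R_prev, so the iteration has converged (response time = 11).

11


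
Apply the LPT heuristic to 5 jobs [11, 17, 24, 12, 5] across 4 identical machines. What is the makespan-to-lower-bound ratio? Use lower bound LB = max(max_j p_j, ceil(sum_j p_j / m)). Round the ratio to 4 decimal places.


LPT order: [24, 17, 12, 11, 5]
Machine loads after assignment: [24, 17, 12, 16]
LPT makespan = 24
Lower bound = max(max_job, ceil(total/4)) = max(24, 18) = 24
Ratio = 24 / 24 = 1.0

1.0


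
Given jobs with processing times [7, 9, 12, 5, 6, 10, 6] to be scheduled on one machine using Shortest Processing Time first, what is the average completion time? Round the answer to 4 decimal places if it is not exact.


Sort jobs by processing time (SPT order): [5, 6, 6, 7, 9, 10, 12]
Compute completion times sequentially:
  Job 1: processing = 5, completes at 5
  Job 2: processing = 6, completes at 11
  Job 3: processing = 6, completes at 17
  Job 4: processing = 7, completes at 24
  Job 5: processing = 9, completes at 33
  Job 6: processing = 10, completes at 43
  Job 7: processing = 12, completes at 55
Sum of completion times = 188
Average completion time = 188/7 = 26.8571

26.8571


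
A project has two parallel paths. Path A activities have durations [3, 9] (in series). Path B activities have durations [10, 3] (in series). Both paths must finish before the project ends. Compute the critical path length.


Path A total = 3 + 9 = 12
Path B total = 10 + 3 = 13
Critical path = longest path = max(12, 13) = 13

13


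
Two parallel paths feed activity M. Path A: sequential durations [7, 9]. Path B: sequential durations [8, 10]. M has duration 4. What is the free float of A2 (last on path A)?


ES(A2) = sum of predecessors on chain A = 7
EF(A2) = ES + duration = 7 + 9 = 16
Successor of A2 is M. ES(M) = max(sum(A), sum(B)) = max(16, 18) = 18
Free float = ES(successor) - EF(current) = 18 - 16 = 2

2


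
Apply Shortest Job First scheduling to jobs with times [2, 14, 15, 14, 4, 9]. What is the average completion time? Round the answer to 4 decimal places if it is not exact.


SJF order (ascending): [2, 4, 9, 14, 14, 15]
Completion times:
  Job 1: burst=2, C=2
  Job 2: burst=4, C=6
  Job 3: burst=9, C=15
  Job 4: burst=14, C=29
  Job 5: burst=14, C=43
  Job 6: burst=15, C=58
Average completion = 153/6 = 25.5

25.5


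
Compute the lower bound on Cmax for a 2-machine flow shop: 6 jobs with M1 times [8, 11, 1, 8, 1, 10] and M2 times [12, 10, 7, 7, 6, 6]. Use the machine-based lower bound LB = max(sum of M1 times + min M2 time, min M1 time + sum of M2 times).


LB1 = sum(M1 times) + min(M2 times) = 39 + 6 = 45
LB2 = min(M1 times) + sum(M2 times) = 1 + 48 = 49
Lower bound = max(LB1, LB2) = max(45, 49) = 49

49


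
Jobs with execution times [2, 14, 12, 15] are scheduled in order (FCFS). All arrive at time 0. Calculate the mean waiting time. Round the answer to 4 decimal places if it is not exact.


FCFS order (as given): [2, 14, 12, 15]
Waiting times:
  Job 1: wait = 0
  Job 2: wait = 2
  Job 3: wait = 16
  Job 4: wait = 28
Sum of waiting times = 46
Average waiting time = 46/4 = 11.5

11.5


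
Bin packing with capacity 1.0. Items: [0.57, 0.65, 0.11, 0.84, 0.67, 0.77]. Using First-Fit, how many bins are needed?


Place items sequentially using First-Fit:
  Item 0.57 -> new Bin 1
  Item 0.65 -> new Bin 2
  Item 0.11 -> Bin 1 (now 0.68)
  Item 0.84 -> new Bin 3
  Item 0.67 -> new Bin 4
  Item 0.77 -> new Bin 5
Total bins used = 5

5


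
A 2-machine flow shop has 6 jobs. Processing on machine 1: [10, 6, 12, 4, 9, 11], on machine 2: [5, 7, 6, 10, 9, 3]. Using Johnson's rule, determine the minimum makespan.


Apply Johnson's rule:
  Group 1 (a <= b): [(4, 4, 10), (2, 6, 7), (5, 9, 9)]
  Group 2 (a > b): [(3, 12, 6), (1, 10, 5), (6, 11, 3)]
Optimal job order: [4, 2, 5, 3, 1, 6]
Schedule:
  Job 4: M1 done at 4, M2 done at 14
  Job 2: M1 done at 10, M2 done at 21
  Job 5: M1 done at 19, M2 done at 30
  Job 3: M1 done at 31, M2 done at 37
  Job 1: M1 done at 41, M2 done at 46
  Job 6: M1 done at 52, M2 done at 55
Makespan = 55

55


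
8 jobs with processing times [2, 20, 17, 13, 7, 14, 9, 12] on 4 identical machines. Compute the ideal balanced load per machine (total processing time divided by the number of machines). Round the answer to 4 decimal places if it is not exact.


Total processing time = 2 + 20 + 17 + 13 + 7 + 14 + 9 + 12 = 94
Number of machines = 4
Ideal balanced load = 94 / 4 = 23.5

23.5


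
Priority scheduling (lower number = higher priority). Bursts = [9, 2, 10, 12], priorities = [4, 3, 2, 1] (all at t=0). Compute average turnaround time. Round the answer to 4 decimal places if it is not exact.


Sort by priority (ascending = highest first):
Order: [(1, 12), (2, 10), (3, 2), (4, 9)]
Completion times:
  Priority 1, burst=12, C=12
  Priority 2, burst=10, C=22
  Priority 3, burst=2, C=24
  Priority 4, burst=9, C=33
Average turnaround = 91/4 = 22.75

22.75


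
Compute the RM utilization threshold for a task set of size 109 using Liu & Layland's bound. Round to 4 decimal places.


Compute 2^(1/109) = 1.0063794108
Subtract 1: 1.0063794108 - 1 = 0.0063794108
Multiply by n: 109 * 0.0063794108 = 0.6953557772
Round to 4 dp: 0.6954

0.6954


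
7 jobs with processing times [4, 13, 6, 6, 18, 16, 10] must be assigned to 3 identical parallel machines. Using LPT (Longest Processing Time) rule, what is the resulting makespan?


Sort jobs in decreasing order (LPT): [18, 16, 13, 10, 6, 6, 4]
Assign each job to the least loaded machine:
  Machine 1: jobs [18, 6], load = 24
  Machine 2: jobs [16, 6, 4], load = 26
  Machine 3: jobs [13, 10], load = 23
Makespan = max load = 26

26


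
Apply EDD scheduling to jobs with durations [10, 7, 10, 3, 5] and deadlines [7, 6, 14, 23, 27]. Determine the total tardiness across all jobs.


Sort by due date (EDD order): [(7, 6), (10, 7), (10, 14), (3, 23), (5, 27)]
Compute completion times and tardiness:
  Job 1: p=7, d=6, C=7, tardiness=max(0,7-6)=1
  Job 2: p=10, d=7, C=17, tardiness=max(0,17-7)=10
  Job 3: p=10, d=14, C=27, tardiness=max(0,27-14)=13
  Job 4: p=3, d=23, C=30, tardiness=max(0,30-23)=7
  Job 5: p=5, d=27, C=35, tardiness=max(0,35-27)=8
Total tardiness = 39

39


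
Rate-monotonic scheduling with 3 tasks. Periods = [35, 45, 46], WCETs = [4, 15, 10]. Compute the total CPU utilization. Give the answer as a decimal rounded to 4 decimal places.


Compute individual utilizations (exact fractions):
  Task 1: C/T = 4/35 (approx. 0.1143)
  Task 2: C/T = 15/45 = 1/3 (approx. 0.3333)
  Task 3: C/T = 10/46 = 5/23 (approx. 0.2174)
Total utilization U = 4/35 + 1/3 + 5/23 = 1606/2415
Rounded to 4 decimal places: U = 0.6650
RM (Liu & Layland) bound for 3 tasks = 0.779763; compare with U = 1606/2415 (approx. 0.665010)
U <= bound, so schedulable by RM sufficient condition.

0.6650


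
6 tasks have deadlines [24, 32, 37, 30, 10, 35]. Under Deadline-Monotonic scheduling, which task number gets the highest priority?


Sort tasks by relative deadline (ascending):
  Task 5: deadline = 10
  Task 1: deadline = 24
  Task 4: deadline = 30
  Task 2: deadline = 32
  Task 6: deadline = 35
  Task 3: deadline = 37
Priority order (highest first): [5, 1, 4, 2, 6, 3]
Highest priority task = 5

5


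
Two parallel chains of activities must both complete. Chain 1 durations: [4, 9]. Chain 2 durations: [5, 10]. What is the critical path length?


Path A total = 4 + 9 = 13
Path B total = 5 + 10 = 15
Critical path = longest path = max(13, 15) = 15

15


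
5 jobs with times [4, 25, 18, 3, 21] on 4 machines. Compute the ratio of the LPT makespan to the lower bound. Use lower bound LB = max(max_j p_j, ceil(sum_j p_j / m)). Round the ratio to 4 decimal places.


LPT order: [25, 21, 18, 4, 3]
Machine loads after assignment: [25, 21, 18, 7]
LPT makespan = 25
Lower bound = max(max_job, ceil(total/4)) = max(25, 18) = 25
Ratio = 25 / 25 = 1.0

1.0


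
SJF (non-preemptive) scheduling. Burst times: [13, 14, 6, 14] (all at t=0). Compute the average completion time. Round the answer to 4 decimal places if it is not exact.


SJF order (ascending): [6, 13, 14, 14]
Completion times:
  Job 1: burst=6, C=6
  Job 2: burst=13, C=19
  Job 3: burst=14, C=33
  Job 4: burst=14, C=47
Average completion = 105/4 = 26.25

26.25


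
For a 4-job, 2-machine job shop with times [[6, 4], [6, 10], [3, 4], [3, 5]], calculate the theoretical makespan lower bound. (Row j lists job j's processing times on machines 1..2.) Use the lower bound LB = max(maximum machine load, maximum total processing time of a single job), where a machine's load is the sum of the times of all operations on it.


Machine loads:
  Machine 1: 6 + 6 + 3 + 3 = 18
  Machine 2: 4 + 10 + 4 + 5 = 23
Max machine load = 23
Job totals:
  Job 1: 10
  Job 2: 16
  Job 3: 7
  Job 4: 8
Max job total = 16
Lower bound = max(23, 16) = 23

23


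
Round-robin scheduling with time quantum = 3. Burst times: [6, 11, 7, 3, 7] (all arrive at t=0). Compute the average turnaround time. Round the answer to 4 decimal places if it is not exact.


Time quantum = 3
Execution trace:
  J1 runs 3 units, time = 3
  J2 runs 3 units, time = 6
  J3 runs 3 units, time = 9
  J4 runs 3 units, time = 12
  J5 runs 3 units, time = 15
  J1 runs 3 units, time = 18
  J2 runs 3 units, time = 21
  J3 runs 3 units, time = 24
  J5 runs 3 units, time = 27
  J2 runs 3 units, time = 30
  J3 runs 1 units, time = 31
  J5 runs 1 units, time = 32
  J2 runs 2 units, time = 34
Finish times: [18, 34, 31, 12, 32]
Average turnaround = 127/5 = 25.4

25.4


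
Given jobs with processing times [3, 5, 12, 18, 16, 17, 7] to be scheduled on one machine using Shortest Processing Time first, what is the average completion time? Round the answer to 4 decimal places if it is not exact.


Sort jobs by processing time (SPT order): [3, 5, 7, 12, 16, 17, 18]
Compute completion times sequentially:
  Job 1: processing = 3, completes at 3
  Job 2: processing = 5, completes at 8
  Job 3: processing = 7, completes at 15
  Job 4: processing = 12, completes at 27
  Job 5: processing = 16, completes at 43
  Job 6: processing = 17, completes at 60
  Job 7: processing = 18, completes at 78
Sum of completion times = 234
Average completion time = 234/7 = 33.4286

33.4286


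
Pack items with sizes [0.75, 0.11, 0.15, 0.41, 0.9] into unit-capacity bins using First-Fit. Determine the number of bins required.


Place items sequentially using First-Fit:
  Item 0.75 -> new Bin 1
  Item 0.11 -> Bin 1 (now 0.86)
  Item 0.15 -> new Bin 2
  Item 0.41 -> Bin 2 (now 0.56)
  Item 0.9 -> new Bin 3
Total bins used = 3

3


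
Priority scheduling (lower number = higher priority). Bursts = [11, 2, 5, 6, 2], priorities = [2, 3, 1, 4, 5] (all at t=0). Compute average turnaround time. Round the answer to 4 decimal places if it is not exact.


Sort by priority (ascending = highest first):
Order: [(1, 5), (2, 11), (3, 2), (4, 6), (5, 2)]
Completion times:
  Priority 1, burst=5, C=5
  Priority 2, burst=11, C=16
  Priority 3, burst=2, C=18
  Priority 4, burst=6, C=24
  Priority 5, burst=2, C=26
Average turnaround = 89/5 = 17.8

17.8


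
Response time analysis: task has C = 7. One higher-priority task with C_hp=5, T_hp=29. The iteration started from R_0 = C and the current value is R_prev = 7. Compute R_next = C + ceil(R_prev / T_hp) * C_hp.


R_next = C + ceil(R_prev / T_hp) * C_hp
ceil(7 / 29) = ceil(0.2414) = 1
Interference = 1 * 5 = 5
R_next = 7 + 5 = 12

12


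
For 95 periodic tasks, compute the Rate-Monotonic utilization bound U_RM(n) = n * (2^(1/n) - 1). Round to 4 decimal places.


Compute 2^(1/95) = 1.0073229689
Subtract 1: 1.0073229689 - 1 = 0.0073229689
Multiply by n: 95 * 0.0073229689 = 0.6956820455
Round to 4 dp: 0.6957

0.6957


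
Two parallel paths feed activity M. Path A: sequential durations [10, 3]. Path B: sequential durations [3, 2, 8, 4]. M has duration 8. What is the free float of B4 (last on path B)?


ES(B4) = sum of predecessors on chain B = 13
EF(B4) = ES + duration = 13 + 4 = 17
Successor of B4 is M. ES(M) = max(sum(A), sum(B)) = max(13, 17) = 17
Free float = ES(successor) - EF(current) = 17 - 17 = 0

0


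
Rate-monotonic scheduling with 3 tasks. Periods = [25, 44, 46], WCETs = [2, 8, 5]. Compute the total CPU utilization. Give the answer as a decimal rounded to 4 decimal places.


Compute individual utilizations (exact fractions):
  Task 1: C/T = 2/25 (approx. 0.08)
  Task 2: C/T = 8/44 = 2/11 (approx. 0.1818)
  Task 3: C/T = 5/46 (approx. 0.1087)
Total utilization U = 2/25 + 2/11 + 5/46 = 4687/12650
Rounded to 4 decimal places: U = 0.3705
RM (Liu & Layland) bound for 3 tasks = 0.779763; compare with U = 4687/12650 (approx. 0.370514)
U <= bound, so schedulable by RM sufficient condition.

0.3705


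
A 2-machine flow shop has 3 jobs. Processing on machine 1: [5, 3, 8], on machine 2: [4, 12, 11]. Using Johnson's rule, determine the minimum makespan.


Apply Johnson's rule:
  Group 1 (a <= b): [(2, 3, 12), (3, 8, 11)]
  Group 2 (a > b): [(1, 5, 4)]
Optimal job order: [2, 3, 1]
Schedule:
  Job 2: M1 done at 3, M2 done at 15
  Job 3: M1 done at 11, M2 done at 26
  Job 1: M1 done at 16, M2 done at 30
Makespan = 30

30


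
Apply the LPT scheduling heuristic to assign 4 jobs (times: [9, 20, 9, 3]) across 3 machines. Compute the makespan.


Sort jobs in decreasing order (LPT): [20, 9, 9, 3]
Assign each job to the least loaded machine:
  Machine 1: jobs [20], load = 20
  Machine 2: jobs [9, 3], load = 12
  Machine 3: jobs [9], load = 9
Makespan = max load = 20

20


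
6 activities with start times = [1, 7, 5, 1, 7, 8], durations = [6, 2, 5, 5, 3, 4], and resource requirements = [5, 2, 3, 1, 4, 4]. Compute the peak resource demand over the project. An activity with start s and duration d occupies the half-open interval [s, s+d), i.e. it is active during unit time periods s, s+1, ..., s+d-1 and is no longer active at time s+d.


Each activity i is active on [start_i, start_i + duration_i).
Compute total resource usage per time slot:
  t=0: active resources = [], total = 0
  t=1: active resources = [5, 1], total = 6
  t=2: active resources = [5, 1], total = 6
  t=3: active resources = [5, 1], total = 6
  t=4: active resources = [5, 1], total = 6
  t=5: active resources = [5, 3, 1], total = 9
  t=6: active resources = [5, 3], total = 8
  t=7: active resources = [2, 3, 4], total = 9
  t=8: active resources = [2, 3, 4, 4], total = 13
  t=9: active resources = [3, 4, 4], total = 11
  t=10: active resources = [4], total = 4
  t=11: active resources = [4], total = 4
Peak resource demand = 13

13


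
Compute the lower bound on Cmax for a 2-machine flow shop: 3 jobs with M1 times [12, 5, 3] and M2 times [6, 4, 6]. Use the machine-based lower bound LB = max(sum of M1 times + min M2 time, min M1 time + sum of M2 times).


LB1 = sum(M1 times) + min(M2 times) = 20 + 4 = 24
LB2 = min(M1 times) + sum(M2 times) = 3 + 16 = 19
Lower bound = max(LB1, LB2) = max(24, 19) = 24

24


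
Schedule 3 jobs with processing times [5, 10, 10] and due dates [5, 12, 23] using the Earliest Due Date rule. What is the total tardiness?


Sort by due date (EDD order): [(5, 5), (10, 12), (10, 23)]
Compute completion times and tardiness:
  Job 1: p=5, d=5, C=5, tardiness=max(0,5-5)=0
  Job 2: p=10, d=12, C=15, tardiness=max(0,15-12)=3
  Job 3: p=10, d=23, C=25, tardiness=max(0,25-23)=2
Total tardiness = 5

5


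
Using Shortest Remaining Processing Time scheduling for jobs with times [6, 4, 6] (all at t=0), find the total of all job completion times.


Since all jobs arrive at t=0, SRPT equals SPT ordering.
SPT order: [4, 6, 6]
Completion times:
  Job 1: p=4, C=4
  Job 2: p=6, C=10
  Job 3: p=6, C=16
Total completion time = 4 + 10 + 16 = 30

30


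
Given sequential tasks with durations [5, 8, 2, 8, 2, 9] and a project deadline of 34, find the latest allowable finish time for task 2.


LF(activity 2) = deadline - sum of successor durations
Successors: activities 3 through 6 with durations [2, 8, 2, 9]
Sum of successor durations = 21
LF = 34 - 21 = 13

13


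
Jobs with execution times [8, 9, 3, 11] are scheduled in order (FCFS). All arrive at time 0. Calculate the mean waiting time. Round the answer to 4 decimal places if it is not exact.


FCFS order (as given): [8, 9, 3, 11]
Waiting times:
  Job 1: wait = 0
  Job 2: wait = 8
  Job 3: wait = 17
  Job 4: wait = 20
Sum of waiting times = 45
Average waiting time = 45/4 = 11.25

11.25


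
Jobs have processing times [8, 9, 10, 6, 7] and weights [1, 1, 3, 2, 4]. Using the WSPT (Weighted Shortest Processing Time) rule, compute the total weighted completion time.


Compute p/w ratios and sort ascending (WSPT): [(7, 4), (6, 2), (10, 3), (8, 1), (9, 1)]
Compute weighted completion times:
  Job (p=7,w=4): C=7, w*C=4*7=28
  Job (p=6,w=2): C=13, w*C=2*13=26
  Job (p=10,w=3): C=23, w*C=3*23=69
  Job (p=8,w=1): C=31, w*C=1*31=31
  Job (p=9,w=1): C=40, w*C=1*40=40
Total weighted completion time = 194

194


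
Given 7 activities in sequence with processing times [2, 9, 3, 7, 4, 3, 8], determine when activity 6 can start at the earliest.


Activity 6 starts after activities 1 through 5 complete.
Predecessor durations: [2, 9, 3, 7, 4]
ES = 2 + 9 + 3 + 7 + 4 = 25

25


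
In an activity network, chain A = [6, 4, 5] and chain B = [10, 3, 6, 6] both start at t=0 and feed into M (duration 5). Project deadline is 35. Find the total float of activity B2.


Forward pass: ES(B2) = sum of predecessors on chain B = 10
EF = ES + duration = 10 + 3 = 13
Backward pass: LF(M) = deadline = 35; LS(M) = 35 - 5 = 30
LF(B2) = LS(M) - sum(successors on chain B) = 30 - 12 = 18
LS = LF - duration = 18 - 3 = 15
Total float = LS - ES = 15 - 10 = 5

5


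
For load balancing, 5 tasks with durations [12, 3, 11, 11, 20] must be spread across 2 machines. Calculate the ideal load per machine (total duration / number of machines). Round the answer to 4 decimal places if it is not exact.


Total processing time = 12 + 3 + 11 + 11 + 20 = 57
Number of machines = 2
Ideal balanced load = 57 / 2 = 28.5

28.5


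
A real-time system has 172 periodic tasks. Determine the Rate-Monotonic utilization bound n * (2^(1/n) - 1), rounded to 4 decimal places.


Compute 2^(1/172) = 1.0040380565
Subtract 1: 1.0040380565 - 1 = 0.0040380565
Multiply by n: 172 * 0.0040380565 = 0.6945457180
Round to 4 dp: 0.6945

0.6945


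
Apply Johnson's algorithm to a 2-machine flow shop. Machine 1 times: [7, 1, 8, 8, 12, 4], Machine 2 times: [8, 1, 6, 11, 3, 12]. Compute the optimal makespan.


Apply Johnson's rule:
  Group 1 (a <= b): [(2, 1, 1), (6, 4, 12), (1, 7, 8), (4, 8, 11)]
  Group 2 (a > b): [(3, 8, 6), (5, 12, 3)]
Optimal job order: [2, 6, 1, 4, 3, 5]
Schedule:
  Job 2: M1 done at 1, M2 done at 2
  Job 6: M1 done at 5, M2 done at 17
  Job 1: M1 done at 12, M2 done at 25
  Job 4: M1 done at 20, M2 done at 36
  Job 3: M1 done at 28, M2 done at 42
  Job 5: M1 done at 40, M2 done at 45
Makespan = 45

45
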